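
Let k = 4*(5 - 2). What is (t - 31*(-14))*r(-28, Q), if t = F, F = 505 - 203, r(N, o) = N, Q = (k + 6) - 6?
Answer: -20608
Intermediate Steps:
k = 12 (k = 4*3 = 12)
Q = 12 (Q = (12 + 6) - 6 = 18 - 6 = 12)
F = 302
t = 302
(t - 31*(-14))*r(-28, Q) = (302 - 31*(-14))*(-28) = (302 + 434)*(-28) = 736*(-28) = -20608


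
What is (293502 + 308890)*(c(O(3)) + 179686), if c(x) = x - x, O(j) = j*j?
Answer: 108241408912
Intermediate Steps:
O(j) = j²
c(x) = 0
(293502 + 308890)*(c(O(3)) + 179686) = (293502 + 308890)*(0 + 179686) = 602392*179686 = 108241408912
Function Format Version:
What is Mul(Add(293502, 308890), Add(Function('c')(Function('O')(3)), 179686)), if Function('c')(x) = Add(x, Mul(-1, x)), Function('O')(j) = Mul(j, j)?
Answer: 108241408912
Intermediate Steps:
Function('O')(j) = Pow(j, 2)
Function('c')(x) = 0
Mul(Add(293502, 308890), Add(Function('c')(Function('O')(3)), 179686)) = Mul(Add(293502, 308890), Add(0, 179686)) = Mul(602392, 179686) = 108241408912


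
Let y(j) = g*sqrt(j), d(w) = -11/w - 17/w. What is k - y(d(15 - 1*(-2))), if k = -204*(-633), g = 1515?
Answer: 129132 - 3030*I*sqrt(119)/17 ≈ 1.2913e+5 - 1944.3*I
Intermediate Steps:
d(w) = -28/w
y(j) = 1515*sqrt(j)
k = 129132
k - y(d(15 - 1*(-2))) = 129132 - 1515*sqrt(-28/(15 - 1*(-2))) = 129132 - 1515*sqrt(-28/(15 + 2)) = 129132 - 1515*sqrt(-28/17) = 129132 - 1515*2*I*sqrt(119)/17 = 129132 - 3030*I*sqrt(119)/17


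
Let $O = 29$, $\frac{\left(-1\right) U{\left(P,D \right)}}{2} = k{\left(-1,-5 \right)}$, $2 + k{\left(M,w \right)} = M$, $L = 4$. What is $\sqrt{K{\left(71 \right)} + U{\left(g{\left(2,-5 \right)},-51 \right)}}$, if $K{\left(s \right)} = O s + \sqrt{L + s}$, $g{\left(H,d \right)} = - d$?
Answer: $\sqrt{2065 + 5 \sqrt{3}} \approx 45.537$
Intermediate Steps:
$k{\left(M,w \right)} = -2 + M$
$U{\left(P,D \right)} = 6$ ($U{\left(P,D \right)} = - 2 \left(-2 - 1\right) = \left(-2\right) \left(-3\right) = 6$)
$K{\left(s \right)} = \sqrt{4 + s} + 29 s$ ($K{\left(s \right)} = 29 s + \sqrt{4 + s} = \sqrt{4 + s} + 29 s$)
$\sqrt{K{\left(71 \right)} + U{\left(g{\left(2,-5 \right)},-51 \right)}} = \sqrt{\left(\sqrt{4 + 71} + 29 \cdot 71\right) + 6} = \sqrt{\left(\sqrt{75} + 2059\right) + 6} = \sqrt{\left(5 \sqrt{3} + 2059\right) + 6} = \sqrt{\left(2059 + 5 \sqrt{3}\right) + 6} = \sqrt{2065 + 5 \sqrt{3}}$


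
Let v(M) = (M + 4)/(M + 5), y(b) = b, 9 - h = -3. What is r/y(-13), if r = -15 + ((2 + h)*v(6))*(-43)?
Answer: 6185/143 ≈ 43.252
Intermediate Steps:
h = 12 (h = 9 - 1*(-3) = 9 + 3 = 12)
v(M) = (4 + M)/(5 + M)
r = -6185/11 (r = -15 + ((2 + 12)*((4 + 6)/(5 + 6)))*(-43) = -15 + (14*(10/11))*(-43) = -15 + (140/11)*(-43) = -15 - 6020/11 = -6185/11 ≈ -562.27)
r/y(-13) = -6185/11/(-13) = -6185/11*(-1/13) = 6185/143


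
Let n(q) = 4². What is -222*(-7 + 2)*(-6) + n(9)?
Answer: -6644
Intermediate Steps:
n(q) = 16
-222*(-7 + 2)*(-6) + n(9) = -222*(-7 + 2)*(-6) + 16 = -(-1110)*(-6) + 16 = -222*30 + 16 = -6660 + 16 = -6644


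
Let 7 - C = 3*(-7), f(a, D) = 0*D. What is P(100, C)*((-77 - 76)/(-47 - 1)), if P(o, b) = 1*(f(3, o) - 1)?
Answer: -51/16 ≈ -3.1875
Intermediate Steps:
f(a, D) = 0
C = 28 (C = 7 - 3*(-7) = 7 - 1*(-21) = 7 + 21 = 28)
P(o, b) = -1 (P(o, b) = 1*(0 - 1) = 1*(-1) = -1)
P(100, C)*((-77 - 76)/(-47 - 1)) = -(-77 - 76)/(-47 - 1) = -(-153)/(-48) = -(-153)*(-1)/48 = -1*51/16 = -51/16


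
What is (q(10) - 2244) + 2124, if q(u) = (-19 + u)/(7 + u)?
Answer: -2049/17 ≈ -120.53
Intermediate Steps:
q(u) = (-19 + u)/(7 + u)
(q(10) - 2244) + 2124 = ((-19 + 10)/(7 + 10) - 2244) + 2124 = (-9/17 - 2244) + 2124 = -38157/17 + 2124 = -2049/17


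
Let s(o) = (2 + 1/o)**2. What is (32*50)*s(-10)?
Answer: 5776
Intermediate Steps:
(32*50)*s(-10) = (32*50)*((1 + 2*(-10))**2/(-10)**2) = 1600*((1 - 20)**2/100) = 1600*((1/100)*(-19)**2) = 1600*((1/100)*361) = 1600*(361/100) = 5776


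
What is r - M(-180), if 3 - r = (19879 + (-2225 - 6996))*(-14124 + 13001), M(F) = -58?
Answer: 11968995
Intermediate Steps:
r = 11968937 (r = 3 - (19879 + (-2225 - 6996))*(-14124 + 13001) = 3 - (19879 - 9221)*(-1123) = 3 - 10658*(-1123) = 3 - 1*(-11968934) = 3 + 11968934 = 11968937)
r - M(-180) = 11968937 - 1*(-58) = 11968937 + 58 = 11968995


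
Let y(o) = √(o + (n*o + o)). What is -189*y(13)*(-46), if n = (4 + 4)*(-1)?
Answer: 8694*I*√78 ≈ 76783.0*I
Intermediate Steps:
n = -8 (n = 8*(-1) = -8)
y(o) = √6*√(-o) (y(o) = √(o + (-8*o + o)) = √(o - 7*o) = √(-6*o) = √6*√(-o))
-189*y(13)*(-46) = -189*√6*√(-1*13)*(-46) = -189*√6*√(-13)*(-46) = -189*√6*I*√13*(-46) = -189*I*√78*(-46) = 8694*I*√78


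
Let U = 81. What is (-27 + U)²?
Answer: 2916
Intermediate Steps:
(-27 + U)² = (-27 + 81)² = 54² = 2916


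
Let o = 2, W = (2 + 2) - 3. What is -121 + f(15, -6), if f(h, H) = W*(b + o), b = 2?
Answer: -117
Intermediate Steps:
W = 1 (W = 4 - 3 = 1)
f(h, H) = 4 (f(h, H) = 1*(2 + 2) = 1*4 = 4)
-121 + f(15, -6) = -121 + 4 = -117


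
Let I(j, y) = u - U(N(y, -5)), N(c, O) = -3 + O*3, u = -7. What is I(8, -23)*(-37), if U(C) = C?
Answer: -407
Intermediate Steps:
N(c, O) = -3 + 3*O
I(j, y) = 11 (I(j, y) = -7 - (-3 + 3*(-5)) = -7 - (-3 - 15) = -7 - 1*(-18) = -7 + 18 = 11)
I(8, -23)*(-37) = 11*(-37) = -407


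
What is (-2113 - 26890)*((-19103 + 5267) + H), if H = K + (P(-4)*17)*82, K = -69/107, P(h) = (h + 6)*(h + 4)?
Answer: 42939550563/107 ≈ 4.0130e+8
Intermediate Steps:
P(h) = (4 + h)*(6 + h) (P(h) = (6 + h)*(4 + h) = (4 + h)*(6 + h))
K = -69/107 (K = -69*1/107 = -69/107 ≈ -0.64486)
H = -69/107 (H = -69/107 + ((24 + (-4)² + 10*(-4))*17)*82 = -69/107 + ((24 + 16 - 40)*17)*82 = -69/107 + (0*17)*82 = -69/107 + 0*82 = -69/107 + 0 = -69/107 ≈ -0.64486)
(-2113 - 26890)*((-19103 + 5267) + H) = (-2113 - 26890)*((-19103 + 5267) - 69/107) = -29003*(-13836 - 69/107) = -29003*(-1480521/107) = 42939550563/107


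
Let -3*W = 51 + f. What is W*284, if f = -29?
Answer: -6248/3 ≈ -2082.7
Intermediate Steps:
W = -22/3 (W = -(51 - 29)/3 = -⅓*22 = -22/3 ≈ -7.3333)
W*284 = -22/3*284 = -6248/3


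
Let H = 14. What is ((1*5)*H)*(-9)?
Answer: -630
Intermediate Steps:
((1*5)*H)*(-9) = ((1*5)*14)*(-9) = (5*14)*(-9) = 70*(-9) = -630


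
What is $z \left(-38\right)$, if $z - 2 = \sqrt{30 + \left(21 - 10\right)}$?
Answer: $-76 - 38 \sqrt{41} \approx -319.32$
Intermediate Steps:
$z = 2 + \sqrt{41}$ ($z = 2 + \sqrt{30 + \left(21 - 10\right)} = 2 + \sqrt{30 + 11} = 2 + \sqrt{41} \approx 8.4031$)
$z \left(-38\right) = \left(2 + \sqrt{41}\right) \left(-38\right) = -76 - 38 \sqrt{41}$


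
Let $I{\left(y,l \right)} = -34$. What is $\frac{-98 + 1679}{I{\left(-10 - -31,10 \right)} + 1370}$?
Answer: $\frac{1581}{1336} \approx 1.1834$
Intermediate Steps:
$\frac{-98 + 1679}{I{\left(-10 - -31,10 \right)} + 1370} = \frac{-98 + 1679}{-34 + 1370} = \frac{1581}{1336}$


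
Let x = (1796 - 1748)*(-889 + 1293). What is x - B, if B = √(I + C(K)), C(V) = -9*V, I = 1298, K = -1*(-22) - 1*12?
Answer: 19392 - 2*√302 ≈ 19357.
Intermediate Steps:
K = 10 (K = 22 - 12 = 10)
x = 19392 (x = 48*404 = 19392)
B = 2*√302 (B = √(1298 - 9*10) = √(1298 - 90) = √1208 = 2*√302 ≈ 34.756)
x - B = 19392 - 2*√302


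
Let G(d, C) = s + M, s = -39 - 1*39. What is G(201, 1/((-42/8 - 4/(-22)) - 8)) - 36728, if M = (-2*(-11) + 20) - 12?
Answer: -36776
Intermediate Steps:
M = 30 (M = (22 + 20) - 12 = 42 - 12 = 30)
s = -78 (s = -39 - 39 = -78)
G(d, C) = -48 (G(d, C) = -78 + 30 = -48)
G(201, 1/((-42/8 - 4/(-22)) - 8)) - 36728 = -48 - 36728 = -36776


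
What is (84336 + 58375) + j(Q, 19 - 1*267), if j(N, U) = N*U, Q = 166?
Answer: 101543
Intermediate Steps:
(84336 + 58375) + j(Q, 19 - 1*267) = (84336 + 58375) + 166*(19 - 1*267) = 142711 + 166*(19 - 267) = 142711 + 166*(-248) = 142711 - 41168 = 101543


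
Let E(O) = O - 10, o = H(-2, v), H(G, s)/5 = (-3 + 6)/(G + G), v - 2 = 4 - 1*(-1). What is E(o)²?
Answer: 3025/16 ≈ 189.06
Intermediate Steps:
v = 7 (v = 2 + (4 - 1*(-1)) = 2 + (4 + 1) = 2 + 5 = 7)
H(G, s) = 15/(2*G) (H(G, s) = 5*((-3 + 6)/(G + G)) = 5*(3/((2*G))) = 5*(3*(1/(2*G))) = 5*(3/(2*G)) = 15/(2*G))
o = -15/4 (o = (15/2)/(-2) = (15/2)*(-½) = -15/4 ≈ -3.7500)
E(O) = -10 + O
E(o)² = (-10 - 15/4)² = (-55/4)² = 3025/16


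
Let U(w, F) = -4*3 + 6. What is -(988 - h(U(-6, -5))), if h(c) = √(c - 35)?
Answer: -988 + I*√41 ≈ -988.0 + 6.4031*I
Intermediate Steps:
U(w, F) = -6 (U(w, F) = -12 + 6 = -6)
h(c) = √(-35 + c)
-(988 - h(U(-6, -5))) = -(988 - √(-35 - 6)) = -(988 - √(-41)) = -(988 - I*√41) = -988 + I*√41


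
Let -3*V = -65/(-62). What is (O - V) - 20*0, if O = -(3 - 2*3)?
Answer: 623/186 ≈ 3.3495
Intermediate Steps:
V = -65/186 (V = -(-65)/(3*(-62)) = -(-65)*(-1)/(3*62) = -1/3*65/62 = -65/186 ≈ -0.34946)
O = 3 (O = -(3 - 6) = -1*(-3) = 3)
(O - V) - 20*0 = (3 - 1*(-65/186)) - 20*0 = (3 + 65/186) + 0 = 623/186 + 0 = 623/186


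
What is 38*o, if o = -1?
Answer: -38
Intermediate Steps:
38*o = 38*(-1) = -38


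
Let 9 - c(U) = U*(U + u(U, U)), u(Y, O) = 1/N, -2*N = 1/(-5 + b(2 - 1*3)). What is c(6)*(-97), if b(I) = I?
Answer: 9603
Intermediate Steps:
N = 1/12 (N = -1/(2*(-5 + (2 - 1*3))) = -1/(2*(-5 + (2 - 3))) = -1/(2*(-5 - 1)) = -1/2/(-6) = -1/2*(-1/6) = 1/12 ≈ 0.083333)
u(Y, O) = 12 (u(Y, O) = 1/(1/12) = 12)
c(U) = 9 - U*(12 + U) (c(U) = 9 - U*(U + 12) = 9 - U*(12 + U))
c(6)*(-97) = (9 - 1*6**2 - 12*6)*(-97) = (9 - 1*36 - 72)*(-97) = (9 - 36 - 72)*(-97) = -99*(-97) = 9603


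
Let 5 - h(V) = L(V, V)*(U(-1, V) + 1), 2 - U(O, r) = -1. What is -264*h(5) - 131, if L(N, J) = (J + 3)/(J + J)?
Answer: -3031/5 ≈ -606.20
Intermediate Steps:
U(O, r) = 3 (U(O, r) = 2 - 1*(-1) = 2 + 1 = 3)
L(N, J) = (3 + J)/(2*J) (L(N, J) = (3 + J)/((2*J)) = (3 + J)*(1/(2*J)) = (3 + J)/(2*J))
h(V) = 5 - 2*(3 + V)/V (h(V) = 5 - (3 + V)/(2*V)*(3 + 1) = 5 - (3 + V)/(2*V)*4 = 5 - 2*(3 + V)/V)
-264*h(5) - 131 = -264*(3 - 6/5) - 131 = -264*9/5 - 131 = -2376/5 - 131 = -3031/5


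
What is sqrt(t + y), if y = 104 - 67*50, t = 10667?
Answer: sqrt(7421) ≈ 86.145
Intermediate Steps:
y = -3246 (y = 104 - 3350 = -3246)
sqrt(t + y) = sqrt(10667 - 3246) = sqrt(7421)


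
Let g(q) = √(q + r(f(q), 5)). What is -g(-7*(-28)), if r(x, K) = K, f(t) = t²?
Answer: -√201 ≈ -14.177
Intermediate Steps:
g(q) = √(5 + q) (g(q) = √(q + 5) = √(5 + q))
-g(-7*(-28)) = -√(5 - 7*(-28)) = -√(5 + 196) = -√201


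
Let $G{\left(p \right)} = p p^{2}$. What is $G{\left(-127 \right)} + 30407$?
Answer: $-2017976$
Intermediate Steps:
$G{\left(p \right)} = p^{3}$
$G{\left(-127 \right)} + 30407 = \left(-127\right)^{3} + 30407 = -2048383 + 30407 = -2017976$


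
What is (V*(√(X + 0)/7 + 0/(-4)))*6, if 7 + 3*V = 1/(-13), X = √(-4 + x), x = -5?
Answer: -184*√3*√I/91 ≈ -2.4764 - 2.4764*I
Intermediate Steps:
X = 3*I (X = √(-4 - 5) = √(-9) = 3*I ≈ 3.0*I)
V = -92/39 (V = -7/3 + (⅓)/(-13) = -7/3 + (⅓)*(-1/13) = -7/3 - 1/39 = -92/39 ≈ -2.3590)
(V*(√(X + 0)/7 + 0/(-4)))*6 = -92*(√(3*I + 0)/7 + 0/(-4))/39*6 = -92*(√(3*I)*(⅐) + 0*(-¼))/39*6 = -92*((√3*√I)*(⅐) + 0)/39*6 = -92*(√3*√I/7 + 0)/39*6 = -92*√3*√I/273*6 = -184*√3*√I/91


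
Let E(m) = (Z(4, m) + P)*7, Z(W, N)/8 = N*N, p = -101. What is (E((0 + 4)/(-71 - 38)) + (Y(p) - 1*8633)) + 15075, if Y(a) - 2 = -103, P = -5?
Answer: 74922482/11881 ≈ 6306.1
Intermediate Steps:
Y(a) = -101 (Y(a) = 2 - 103 = -101)
Z(W, N) = 8*N² (Z(W, N) = 8*(N*N) = 8*N²)
E(m) = -35 + 56*m² (E(m) = (8*m² - 5)*7 = (-5 + 8*m²)*7 = -35 + 56*m²)
(E((0 + 4)/(-71 - 38)) + (Y(p) - 1*8633)) + 15075 = ((-35 + 56*((0 + 4)/(-71 - 38))²) + (-101 - 1*8633)) + 15075 = ((-35 + 56*(4/(-109))²) + (-101 - 8633)) + 15075 = ((-35 + 56*(4*(-1/109))²) - 8734) + 15075 = ((-35 + 56*(-4/109)²) - 8734) + 15075 = ((-35 + 56*(16/11881)) - 8734) + 15075 = ((-35 + 896/11881) - 8734) + 15075 = (-414939/11881 - 8734) + 15075 = -104183593/11881 + 15075 = 74922482/11881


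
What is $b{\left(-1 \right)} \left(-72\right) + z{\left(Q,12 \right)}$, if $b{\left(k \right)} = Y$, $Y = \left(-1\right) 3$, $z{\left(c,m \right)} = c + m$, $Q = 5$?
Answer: $233$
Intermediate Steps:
$Y = -3$
$b{\left(k \right)} = -3$
$b{\left(-1 \right)} \left(-72\right) + z{\left(Q,12 \right)} = \left(-3\right) \left(-72\right) + \left(5 + 12\right) = 216 + 17 = 233$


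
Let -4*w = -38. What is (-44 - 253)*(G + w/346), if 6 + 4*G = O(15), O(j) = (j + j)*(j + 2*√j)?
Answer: -22818807/692 - 4455*√15 ≈ -50229.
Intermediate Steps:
w = 19/2 (w = -¼*(-38) = 19/2 ≈ 9.5000)
O(j) = 2*j*(j + 2*√j) (O(j) = (2*j)*(j + 2*√j) = 2*j*(j + 2*√j))
G = 111 + 15*√15 (G = -3/2 + (2*15² + 4*15^(3/2))/4 = -3/2 + (2*225 + 4*(15*√15))/4 = -3/2 + (450 + 60*√15)/4 = -3/2 + (225/2 + 15*√15) = 111 + 15*√15 ≈ 169.09)
(-44 - 253)*(G + w/346) = (-44 - 253)*((111 + 15*√15) + (19/2)/346) = -297*((111 + 15*√15) + (19/2)*(1/346)) = -297*((111 + 15*√15) + 19/692) = -297*(76831/692 + 15*√15) = -22818807/692 - 4455*√15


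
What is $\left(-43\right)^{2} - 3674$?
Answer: $-1825$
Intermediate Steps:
$\left(-43\right)^{2} - 3674 = 1849 - 3674 = -1825$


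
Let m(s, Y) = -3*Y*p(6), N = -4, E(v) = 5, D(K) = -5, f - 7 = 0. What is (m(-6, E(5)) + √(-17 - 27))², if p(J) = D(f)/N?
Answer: 4921/16 - 75*I*√11 ≈ 307.56 - 248.75*I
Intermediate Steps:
f = 7 (f = 7 + 0 = 7)
p(J) = 5/4 (p(J) = -5/(-4) = -5*(-¼) = 5/4)
m(s, Y) = -15*Y/4 (m(s, Y) = -3*Y*5/4 = -15*Y/4)
(m(-6, E(5)) + √(-17 - 27))² = (-15/4*5 + √(-17 - 27))² = (-75/4 + √(-44))² = (-75/4 + 2*I*√11)²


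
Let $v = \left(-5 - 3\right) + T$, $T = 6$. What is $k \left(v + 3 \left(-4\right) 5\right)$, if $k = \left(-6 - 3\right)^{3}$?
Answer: $45198$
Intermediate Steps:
$v = -2$ ($v = \left(-5 - 3\right) + 6 = -8 + 6 = -2$)
$k = -729$ ($k = \left(-9\right)^{3} = -729$)
$k \left(v + 3 \left(-4\right) 5\right) = - 729 \left(-2 + 3 \left(-4\right) 5\right) = - 729 \left(-2 - 60\right) = \left(-729\right) \left(-62\right) = 45198$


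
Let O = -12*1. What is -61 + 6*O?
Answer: -133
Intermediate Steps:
O = -12
-61 + 6*O = -61 + 6*(-12) = -61 - 72 = -133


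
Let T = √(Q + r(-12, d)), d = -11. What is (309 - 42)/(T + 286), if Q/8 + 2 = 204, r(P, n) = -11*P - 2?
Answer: 38181/40025 - 801*√194/80050 ≈ 0.81456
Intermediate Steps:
r(P, n) = -2 - 11*P
Q = 1616 (Q = -16 + 8*204 = -16 + 1632 = 1616)
T = 3*√194 (T = √(1616 + (-2 - 11*(-12))) = √(1616 + (-2 + 132)) = √(1616 + 130) = √1746 = 3*√194 ≈ 41.785)
(309 - 42)/(T + 286) = (309 - 42)/(3*√194 + 286) = 267/(286 + 3*√194)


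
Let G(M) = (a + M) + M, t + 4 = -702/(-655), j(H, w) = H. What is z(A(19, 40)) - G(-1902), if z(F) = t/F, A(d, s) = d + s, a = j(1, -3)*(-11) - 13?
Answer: 147931142/38645 ≈ 3827.9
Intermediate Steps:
a = -24 (a = 1*(-11) - 13 = -11 - 13 = -24)
t = -1918/655 (t = -4 - 702/(-655) = -4 - 702*(-1/655) = -4 + 702/655 = -1918/655 ≈ -2.9282)
G(M) = -24 + 2*M (G(M) = (-24 + M) + M = -24 + 2*M)
z(F) = -1918/(655*F)
z(A(19, 40)) - G(-1902) = -1918/(655*(19 + 40)) - (-24 + 2*(-1902)) = -1918/655/59 - (-24 - 3804) = -1918/655*1/59 - 1*(-3828) = -1918/38645 + 3828 = 147931142/38645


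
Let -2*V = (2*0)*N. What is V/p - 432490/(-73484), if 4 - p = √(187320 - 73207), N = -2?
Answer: 216245/36742 ≈ 5.8855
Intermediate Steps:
V = 0 (V = -2*0*(-2)/2 = -0*(-2) = -½*0 = 0)
p = 4 - √114113 (p = 4 - √(187320 - 73207) = 4 - √114113 ≈ -333.81)
V/p - 432490/(-73484) = 0/(4 - √114113) - 432490/(-73484) = 0 - 432490*(-1/73484) = 0 + 216245/36742 = 216245/36742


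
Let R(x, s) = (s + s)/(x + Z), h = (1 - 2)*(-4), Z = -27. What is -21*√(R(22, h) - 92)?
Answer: -126*I*√65/5 ≈ -203.17*I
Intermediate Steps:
h = 4 (h = -1*(-4) = 4)
R(x, s) = 2*s/(-27 + x) (R(x, s) = (s + s)/(x - 27) = (2*s)/(-27 + x) = 2*s/(-27 + x))
-21*√(R(22, h) - 92) = -21*√(2*4/(-27 + 22) - 92) = -21*√(2*4/(-5) - 92) = -21*√(2*4*(-⅕) - 92) = -21*√(-8/5 - 92) = -126*I*√65/5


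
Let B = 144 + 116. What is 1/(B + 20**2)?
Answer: 1/660 ≈ 0.0015152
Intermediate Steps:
B = 260
1/(B + 20**2) = 1/(260 + 20**2) = 1/(260 + 400) = 1/660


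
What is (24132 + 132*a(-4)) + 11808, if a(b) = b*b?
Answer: 38052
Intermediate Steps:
a(b) = b**2
(24132 + 132*a(-4)) + 11808 = (24132 + 132*(-4)**2) + 11808 = (24132 + 132*16) + 11808 = (24132 + 2112) + 11808 = 26244 + 11808 = 38052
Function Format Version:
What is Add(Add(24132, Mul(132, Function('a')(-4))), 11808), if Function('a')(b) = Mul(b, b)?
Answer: 38052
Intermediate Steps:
Function('a')(b) = Pow(b, 2)
Add(Add(24132, Mul(132, Function('a')(-4))), 11808) = Add(Add(24132, Mul(132, Pow(-4, 2))), 11808) = Add(Add(24132, Mul(132, 16)), 11808) = Add(Add(24132, 2112), 11808) = Add(26244, 11808) = 38052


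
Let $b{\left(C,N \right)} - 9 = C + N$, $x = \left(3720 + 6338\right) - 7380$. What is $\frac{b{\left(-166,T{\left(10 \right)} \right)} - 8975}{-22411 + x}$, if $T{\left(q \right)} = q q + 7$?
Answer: $\frac{9025}{19733} \approx 0.45736$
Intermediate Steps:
$T{\left(q \right)} = 7 + q^{2}$ ($T{\left(q \right)} = q^{2} + 7 = 7 + q^{2}$)
$x = 2678$ ($x = 10058 - 7380 = 2678$)
$b{\left(C,N \right)} = 9 + C + N$ ($b{\left(C,N \right)} = 9 + \left(C + N\right) = 9 + C + N$)
$\frac{b{\left(-166,T{\left(10 \right)} \right)} - 8975}{-22411 + x} = \frac{\left(9 - 166 + \left(7 + 10^{2}\right)\right) - 8975}{-22411 + 2678} = \frac{\left(9 - 166 + \left(7 + 100\right)\right) - 8975}{-19733} = \left(\left(9 - 166 + 107\right) - 8975\right) \left(- \frac{1}{19733}\right) = \left(-50 - 8975\right) \left(- \frac{1}{19733}\right) = \left(-9025\right) \left(- \frac{1}{19733}\right) = \frac{9025}{19733}$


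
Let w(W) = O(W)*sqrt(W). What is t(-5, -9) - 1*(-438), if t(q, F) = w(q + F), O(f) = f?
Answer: 438 - 14*I*sqrt(14) ≈ 438.0 - 52.383*I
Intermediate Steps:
w(W) = W**(3/2) (w(W) = W*sqrt(W) = W**(3/2))
t(q, F) = (F + q)**(3/2) (t(q, F) = (q + F)**(3/2) = (F + q)**(3/2))
t(-5, -9) - 1*(-438) = (-9 - 5)**(3/2) - 1*(-438) = (-14)**(3/2) + 438 = -14*I*sqrt(14) + 438 = 438 - 14*I*sqrt(14)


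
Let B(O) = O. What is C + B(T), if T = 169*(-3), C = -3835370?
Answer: -3835877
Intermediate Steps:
T = -507
C + B(T) = -3835370 - 507 = -3835877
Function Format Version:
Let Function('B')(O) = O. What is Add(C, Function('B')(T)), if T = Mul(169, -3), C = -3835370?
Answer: -3835877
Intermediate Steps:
T = -507
Add(C, Function('B')(T)) = Add(-3835370, -507) = -3835877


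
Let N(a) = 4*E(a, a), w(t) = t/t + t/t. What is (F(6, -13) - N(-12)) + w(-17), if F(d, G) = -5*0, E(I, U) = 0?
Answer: 2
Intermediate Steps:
w(t) = 2 (w(t) = 1 + 1 = 2)
F(d, G) = 0
N(a) = 0 (N(a) = 4*0 = 0)
(F(6, -13) - N(-12)) + w(-17) = (0 - 1*0) + 2 = (0 + 0) + 2 = 0 + 2 = 2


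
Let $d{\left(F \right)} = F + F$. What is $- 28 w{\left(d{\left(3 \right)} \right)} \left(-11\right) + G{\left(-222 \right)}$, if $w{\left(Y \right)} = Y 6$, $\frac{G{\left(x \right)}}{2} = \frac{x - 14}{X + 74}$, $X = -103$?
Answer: $\frac{322024}{29} \approx 11104.0$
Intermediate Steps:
$G{\left(x \right)} = \frac{28}{29} - \frac{2 x}{29}$ ($G{\left(x \right)} = 2 \frac{x - 14}{-103 + 74} = 2 \frac{-14 + x}{-29} = 2 \left(-14 + x\right) \left(- \frac{1}{29}\right) = 2 \left(\frac{14}{29} - \frac{x}{29}\right) = \frac{28}{29} - \frac{2 x}{29}$)
$d{\left(F \right)} = 2 F$
$w{\left(Y \right)} = 6 Y$
$- 28 w{\left(d{\left(3 \right)} \right)} \left(-11\right) + G{\left(-222 \right)} = - 28 \cdot 6 \cdot 2 \cdot 3 \left(-11\right) + \left(\frac{28}{29} - - \frac{444}{29}\right) = - 28 \cdot 6 \cdot 6 \left(-11\right) + \left(\frac{28}{29} + \frac{444}{29}\right) = \left(-28\right) 36 \left(-11\right) + \frac{472}{29} = \left(-1008\right) \left(-11\right) + \frac{472}{29} = 11088 + \frac{472}{29} = \frac{322024}{29}$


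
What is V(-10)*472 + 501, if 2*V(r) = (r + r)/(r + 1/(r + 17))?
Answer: 67609/69 ≈ 979.84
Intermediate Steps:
V(r) = r/(r + 1/(17 + r)) (V(r) = ((r + r)/(r + 1/(r + 17)))/2 = ((2*r)/(r + 1/(17 + r)))/2 = (2*r/(r + 1/(17 + r)))/2 = r/(r + 1/(17 + r)))
V(-10)*472 + 501 = -10*(17 - 10)/(1 + (-10)**2 + 17*(-10))*472 + 501 = -10*7/(1 + 100 - 170)*472 + 501 = -10*7/(-69)*472 + 501 = -10*(-1/69)*7*472 + 501 = (70/69)*472 + 501 = 33040/69 + 501 = 67609/69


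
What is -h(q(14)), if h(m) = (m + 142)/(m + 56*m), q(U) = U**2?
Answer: -169/5586 ≈ -0.030254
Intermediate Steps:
h(m) = (142 + m)/(57*m) (h(m) = (142 + m)/((57*m)) = (142 + m)*(1/(57*m)) = (142 + m)/(57*m))
-h(q(14)) = -(142 + 14**2)/(57*(14**2)) = -(142 + 196)/(57*196) = -338/(57*196) = -1*169/5586 = -169/5586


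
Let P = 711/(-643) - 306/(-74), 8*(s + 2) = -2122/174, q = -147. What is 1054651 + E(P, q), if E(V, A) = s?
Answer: 734034643/696 ≈ 1.0546e+6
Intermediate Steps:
s = -2453/696 (s = -2 + (-2122/174)/8 = -2 + (-2122*1/174)/8 = -2 + (⅛)*(-1061/87) = -2 - 1061/696 = -2453/696 ≈ -3.5244)
P = 72072/23791 (P = 711*(-1/643) - 306*(-1/74) = -711/643 + 153/37 = 72072/23791 ≈ 3.0294)
E(V, A) = -2453/696
1054651 + E(P, q) = 1054651 - 2453/696 = 734034643/696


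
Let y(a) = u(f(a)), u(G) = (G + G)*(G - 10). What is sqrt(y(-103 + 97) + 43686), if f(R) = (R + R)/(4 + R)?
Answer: sqrt(43638) ≈ 208.90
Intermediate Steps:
f(R) = 2*R/(4 + R) (f(R) = (2*R)/(4 + R) = 2*R/(4 + R))
u(G) = 2*G*(-10 + G) (u(G) = (2*G)*(-10 + G) = 2*G*(-10 + G))
y(a) = 4*a*(-10 + 2*a/(4 + a))/(4 + a) (y(a) = 2*(2*a/(4 + a))*(-10 + 2*a/(4 + a)) = 4*a*(-10 + 2*a/(4 + a))/(4 + a))
sqrt(y(-103 + 97) + 43686) = sqrt(32*(-103 + 97)*(-5 - (-103 + 97))/(4 + (-103 + 97))**2 + 43686) = sqrt(32*(-6)*(-5 - 1*(-6))/(4 - 6)**2 + 43686) = sqrt(32*(-6)*(-5 + 6)/(-2)**2 + 43686) = sqrt(32*(-6)*(1/4)*1 + 43686) = sqrt(-48 + 43686) = sqrt(43638)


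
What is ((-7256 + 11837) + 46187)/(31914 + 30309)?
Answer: 50768/62223 ≈ 0.81590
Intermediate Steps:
((-7256 + 11837) + 46187)/(31914 + 30309) = (4581 + 46187)/62223 = 50768*(1/62223) = 50768/62223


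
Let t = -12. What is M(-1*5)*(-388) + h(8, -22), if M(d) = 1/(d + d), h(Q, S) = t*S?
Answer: 1514/5 ≈ 302.80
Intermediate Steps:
h(Q, S) = -12*S
M(d) = 1/(2*d)
M(-1*5)*(-388) + h(8, -22) = (1/(2*((-1*5))))*(-388) - 12*(-22) = ((½)/(-5))*(-388) + 264 = ((½)*(-⅕))*(-388) + 264 = -⅒*(-388) + 264 = 194/5 + 264 = 1514/5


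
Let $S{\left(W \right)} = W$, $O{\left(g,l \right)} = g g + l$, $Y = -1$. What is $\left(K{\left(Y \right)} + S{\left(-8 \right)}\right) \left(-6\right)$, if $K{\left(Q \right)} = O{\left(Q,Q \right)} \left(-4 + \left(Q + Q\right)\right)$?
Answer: $48$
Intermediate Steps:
$O{\left(g,l \right)} = l + g^{2}$ ($O{\left(g,l \right)} = g^{2} + l = l + g^{2}$)
$K{\left(Q \right)} = \left(-4 + 2 Q\right) \left(Q + Q^{2}\right)$ ($K{\left(Q \right)} = \left(Q + Q^{2}\right) \left(-4 + \left(Q + Q\right)\right) = \left(Q + Q^{2}\right) \left(-4 + 2 Q\right) = \left(-4 + 2 Q\right) \left(Q + Q^{2}\right)$)
$\left(K{\left(Y \right)} + S{\left(-8 \right)}\right) \left(-6\right) = \left(2 \left(-1\right) \left(1 - 1\right) \left(-2 - 1\right) - 8\right) \left(-6\right) = \left(2 \left(-1\right) 0 \left(-3\right) - 8\right) \left(-6\right) = \left(0 - 8\right) \left(-6\right) = \left(-8\right) \left(-6\right) = 48$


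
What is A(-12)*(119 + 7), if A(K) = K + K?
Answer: -3024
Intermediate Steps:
A(K) = 2*K
A(-12)*(119 + 7) = (2*(-12))*(119 + 7) = -24*126 = -3024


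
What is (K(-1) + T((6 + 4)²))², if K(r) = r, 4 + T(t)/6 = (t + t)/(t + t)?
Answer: 361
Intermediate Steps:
T(t) = -18 (T(t) = -24 + 6*((t + t)/(t + t)) = -24 + 6*((2*t)/((2*t))) = -24 + 6*((2*t)*(1/(2*t))) = -24 + 6*1 = -24 + 6 = -18)
(K(-1) + T((6 + 4)²))² = (-1 - 18)² = (-19)² = 361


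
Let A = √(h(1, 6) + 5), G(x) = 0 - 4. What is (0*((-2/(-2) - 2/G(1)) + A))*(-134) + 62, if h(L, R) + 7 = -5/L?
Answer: 62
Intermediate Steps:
h(L, R) = -7 - 5/L
G(x) = -4
A = I*√7 (A = √((-7 - 5/1) + 5) = √((-7 - 5*1) + 5) = √((-7 - 5) + 5) = √(-12 + 5) = √(-7) = I*√7 ≈ 2.6458*I)
(0*((-2/(-2) - 2/G(1)) + A))*(-134) + 62 = (0*((-2/(-2) - 2/(-4)) + I*√7))*(-134) + 62 = (0*((-2*(-½) - 2*(-¼)) + I*√7))*(-134) + 62 = (0*((1 + ½) + I*√7))*(-134) + 62 = (0*(3/2 + I*√7))*(-134) + 62 = 0*(-134) + 62 = 0 + 62 = 62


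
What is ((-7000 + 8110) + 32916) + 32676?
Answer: 66702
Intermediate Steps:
((-7000 + 8110) + 32916) + 32676 = (1110 + 32916) + 32676 = 34026 + 32676 = 66702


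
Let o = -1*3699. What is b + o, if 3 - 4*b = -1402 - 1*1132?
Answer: -12259/4 ≈ -3064.8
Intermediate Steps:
o = -3699
b = 2537/4 (b = ¾ - (-1402 - 1*1132)/4 = ¾ - (-1402 - 1132)/4 = ¾ - ¼*(-2534) = ¾ + 1267/2 = 2537/4 ≈ 634.25)
b + o = 2537/4 - 3699 = -12259/4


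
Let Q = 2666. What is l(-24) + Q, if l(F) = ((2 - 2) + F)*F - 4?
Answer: 3238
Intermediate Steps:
l(F) = -4 + F**2 (l(F) = (0 + F)*F - 4 = F*F - 4 = F**2 - 4 = -4 + F**2)
l(-24) + Q = (-4 + (-24)**2) + 2666 = (-4 + 576) + 2666 = 572 + 2666 = 3238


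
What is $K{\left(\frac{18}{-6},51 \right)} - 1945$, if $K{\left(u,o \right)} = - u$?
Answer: $-1942$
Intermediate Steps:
$K{\left(\frac{18}{-6},51 \right)} - 1945 = - \frac{18}{-6} - 1945 = - \frac{18 \left(-1\right)}{6} - 1945 = \left(-1\right) \left(-3\right) - 1945 = 3 - 1945 = -1942$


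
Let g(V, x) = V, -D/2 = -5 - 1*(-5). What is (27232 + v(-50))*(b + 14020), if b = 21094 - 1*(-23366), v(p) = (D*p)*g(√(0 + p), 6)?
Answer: 1592527360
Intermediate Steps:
D = 0 (D = -2*(-5 - 1*(-5)) = -2*(-5 + 5) = -2*0 = 0)
v(p) = 0 (v(p) = (0*p)*√(0 + p) = 0*√p = 0)
b = 44460 (b = 21094 + 23366 = 44460)
(27232 + v(-50))*(b + 14020) = (27232 + 0)*(44460 + 14020) = 27232*58480 = 1592527360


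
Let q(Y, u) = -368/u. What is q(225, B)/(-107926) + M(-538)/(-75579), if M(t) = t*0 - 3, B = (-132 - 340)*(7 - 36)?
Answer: 224964/5632172273 ≈ 3.9943e-5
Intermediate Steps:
B = 13688 (B = -472*(-29) = 13688)
M(t) = -3 (M(t) = 0 - 3 = -3)
q(225, B)/(-107926) + M(-538)/(-75579) = -368/13688/(-107926) - 3/(-75579) = -368*1/13688*(-1/107926) - 3*(-1/75579) = -46/1711*(-1/107926) + 1/25193 = 23/92330693 + 1/25193 = 224964/5632172273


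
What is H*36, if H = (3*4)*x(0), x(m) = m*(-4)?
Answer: 0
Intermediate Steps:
x(m) = -4*m
H = 0 (H = (3*4)*(-4*0) = 12*0 = 0)
H*36 = 0*36 = 0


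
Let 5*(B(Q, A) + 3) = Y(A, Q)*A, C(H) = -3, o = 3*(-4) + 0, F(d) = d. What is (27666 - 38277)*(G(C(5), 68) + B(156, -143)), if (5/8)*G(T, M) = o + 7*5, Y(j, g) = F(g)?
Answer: 234916929/5 ≈ 4.6983e+7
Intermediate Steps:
o = -12 (o = -12 + 0 = -12)
Y(j, g) = g
B(Q, A) = -3 + A*Q/5 (B(Q, A) = -3 + (Q*A)/5 = -3 + (A*Q)/5 = -3 + A*Q/5)
G(T, M) = 184/5 (G(T, M) = 8*(-12 + 7*5)/5 = 8*(-12 + 35)/5 = (8/5)*23 = 184/5)
(27666 - 38277)*(G(C(5), 68) + B(156, -143)) = (27666 - 38277)*(184/5 + (-3 + (⅕)*(-143)*156)) = -10611*(184/5 + (-3 - 22308/5)) = -10611*(184/5 - 22323/5) = -10611*(-22139/5) = 234916929/5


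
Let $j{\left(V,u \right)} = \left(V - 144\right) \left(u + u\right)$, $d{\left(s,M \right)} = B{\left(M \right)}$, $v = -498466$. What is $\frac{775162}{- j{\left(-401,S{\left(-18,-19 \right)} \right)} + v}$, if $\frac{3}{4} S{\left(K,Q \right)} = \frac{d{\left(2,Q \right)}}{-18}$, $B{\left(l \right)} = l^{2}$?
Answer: $- \frac{10464687}{7122781} \approx -1.4692$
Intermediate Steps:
$d{\left(s,M \right)} = M^{2}$
$S{\left(K,Q \right)} = - \frac{2 Q^{2}}{27}$ ($S{\left(K,Q \right)} = \frac{4 \frac{Q^{2}}{-18}}{3} = \frac{4 Q^{2} \left(- \frac{1}{18}\right)}{3} = \frac{4 \left(- \frac{Q^{2}}{18}\right)}{3} = - \frac{2 Q^{2}}{27}$)
$j{\left(V,u \right)} = 2 u \left(-144 + V\right)$ ($j{\left(V,u \right)} = \left(-144 + V\right) 2 u = 2 u \left(-144 + V\right)$)
$\frac{775162}{- j{\left(-401,S{\left(-18,-19 \right)} \right)} + v} = \frac{775162}{- 2 \left(- \frac{2 \left(-19\right)^{2}}{27}\right) \left(-144 - 401\right) - 498466} = \frac{775162}{- 2 \left(\left(- \frac{2}{27}\right) 361\right) \left(-545\right) - 498466} = \frac{775162}{- \frac{2 \left(-722\right) \left(-545\right)}{27} - 498466} = \frac{775162}{\left(-1\right) \frac{786980}{27} - 498466} = \frac{775162}{- \frac{786980}{27} - 498466} = \frac{775162}{- \frac{14245562}{27}} = 775162 \left(- \frac{27}{14245562}\right) = - \frac{10464687}{7122781}$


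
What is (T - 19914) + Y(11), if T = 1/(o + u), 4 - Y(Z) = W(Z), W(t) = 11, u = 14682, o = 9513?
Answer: -481988594/24195 ≈ -19921.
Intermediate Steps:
Y(Z) = -7 (Y(Z) = 4 - 1*11 = 4 - 11 = -7)
T = 1/24195 (T = 1/(9513 + 14682) = 1/24195 ≈ 4.1331e-5)
(T - 19914) + Y(11) = (1/24195 - 19914) - 7 = -481819229/24195 - 7 = -481988594/24195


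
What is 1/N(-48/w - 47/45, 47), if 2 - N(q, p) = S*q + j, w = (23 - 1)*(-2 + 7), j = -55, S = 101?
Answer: 495/102248 ≈ 0.0048412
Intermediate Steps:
w = 110 (w = 22*5 = 110)
N(q, p) = 57 - 101*q (N(q, p) = 2 - (101*q - 55) = 2 - (-55 + 101*q) = 2 + (55 - 101*q) = 57 - 101*q)
1/N(-48/w - 47/45, 47) = 1/(57 - 101*(-48/110 - 47/45)) = 1/(57 - 101*(-48*1/110 - 47*1/45)) = 1/(57 - 101*(-24/55 - 47/45)) = 1/(57 - 101*(-733/495)) = 1/(57 + 74033/495) = 1/(102248/495) = 495/102248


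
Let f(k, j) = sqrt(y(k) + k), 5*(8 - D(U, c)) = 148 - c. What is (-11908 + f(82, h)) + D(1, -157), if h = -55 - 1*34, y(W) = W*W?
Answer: -11961 + sqrt(6806) ≈ -11879.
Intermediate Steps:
D(U, c) = -108/5 + c/5 (D(U, c) = 8 - (148 - c)/5 = 8 + (-148/5 + c/5) = -108/5 + c/5)
y(W) = W**2
h = -89 (h = -55 - 34 = -89)
f(k, j) = sqrt(k + k**2) (f(k, j) = sqrt(k**2 + k) = sqrt(k + k**2))
(-11908 + f(82, h)) + D(1, -157) = (-11908 + sqrt(82*(1 + 82))) + (-108/5 + (1/5)*(-157)) = (-11908 + sqrt(82*83)) + (-108/5 - 157/5) = (-11908 + sqrt(6806)) - 53 = -11961 + sqrt(6806)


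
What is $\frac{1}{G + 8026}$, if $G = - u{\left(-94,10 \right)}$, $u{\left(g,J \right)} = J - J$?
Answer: $\frac{1}{8026} \approx 0.0001246$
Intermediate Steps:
$u{\left(g,J \right)} = 0$
$G = 0$ ($G = \left(-1\right) 0 = 0$)
$\frac{1}{G + 8026} = \frac{1}{0 + 8026} = \frac{1}{8026}$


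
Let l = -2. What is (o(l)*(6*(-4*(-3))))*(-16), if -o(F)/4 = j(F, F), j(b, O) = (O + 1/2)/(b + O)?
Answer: 1728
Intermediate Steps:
j(b, O) = (½ + O)/(O + b) (j(b, O) = (O + ½)/(O + b) = (½ + O)/(O + b))
o(F) = -2*(½ + F)/F (o(F) = -4*(½ + F)/(F + F) = -4*(½ + F)/(2*F) = -4*1/(2*F)*(½ + F) = -2*(½ + F)/F)
(o(l)*(6*(-4*(-3))))*(-16) = ((-2 - 1/(-2))*(6*(-4*(-3))))*(-16) = ((-2 - 1*(-½))*(6*12))*(-16) = ((-2 + ½)*72)*(-16) = -3/2*72*(-16) = -108*(-16) = 1728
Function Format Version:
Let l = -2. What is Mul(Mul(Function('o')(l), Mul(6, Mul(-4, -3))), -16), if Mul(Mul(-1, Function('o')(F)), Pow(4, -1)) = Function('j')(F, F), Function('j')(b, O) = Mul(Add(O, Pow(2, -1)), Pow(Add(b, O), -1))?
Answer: 1728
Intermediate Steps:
Function('j')(b, O) = Mul(Pow(Add(O, b), -1), Add(Rational(1, 2), O)) (Function('j')(b, O) = Mul(Add(O, Rational(1, 2)), Pow(Add(O, b), -1)) = Mul(Add(Rational(1, 2), O), Pow(Add(O, b), -1)) = Mul(Pow(Add(O, b), -1), Add(Rational(1, 2), O)))
Function('o')(F) = Mul(-2, Pow(F, -1), Add(Rational(1, 2), F)) (Function('o')(F) = Mul(-4, Mul(Pow(Add(F, F), -1), Add(Rational(1, 2), F))) = Mul(-4, Mul(Pow(Mul(2, F), -1), Add(Rational(1, 2), F))) = Mul(-4, Mul(Mul(Rational(1, 2), Pow(F, -1)), Add(Rational(1, 2), F))) = Mul(-4, Mul(Rational(1, 2), Pow(F, -1), Add(Rational(1, 2), F))) = Mul(-2, Pow(F, -1), Add(Rational(1, 2), F)))
Mul(Mul(Function('o')(l), Mul(6, Mul(-4, -3))), -16) = Mul(Mul(Add(-2, Mul(-1, Pow(-2, -1))), Mul(6, Mul(-4, -3))), -16) = Mul(Mul(Add(-2, Mul(-1, Rational(-1, 2))), Mul(6, 12)), -16) = Mul(Mul(Add(-2, Rational(1, 2)), 72), -16) = Mul(Mul(Rational(-3, 2), 72), -16) = Mul(-108, -16) = 1728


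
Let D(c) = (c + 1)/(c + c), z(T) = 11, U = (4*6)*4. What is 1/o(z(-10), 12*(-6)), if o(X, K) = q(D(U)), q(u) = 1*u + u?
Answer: 96/97 ≈ 0.98969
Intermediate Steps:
U = 96 (U = 24*4 = 96)
D(c) = (1 + c)/(2*c) (D(c) = (1 + c)/((2*c)) = (1 + c)*(1/(2*c)) = (1 + c)/(2*c))
q(u) = 2*u (q(u) = u + u = 2*u)
o(X, K) = 97/96 (o(X, K) = 2*((1/2)*(1 + 96)/96) = 2*((1/2)*(1/96)*97) = 2*(97/192) = 97/96)
1/o(z(-10), 12*(-6)) = 1/(97/96) = 96/97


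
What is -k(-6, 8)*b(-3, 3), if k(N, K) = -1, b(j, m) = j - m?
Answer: -6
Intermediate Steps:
-k(-6, 8)*b(-3, 3) = -(-1)*(-3 - 1*3) = -(-1)*(-3 - 3) = -(-1)*(-6) = -1*6 = -6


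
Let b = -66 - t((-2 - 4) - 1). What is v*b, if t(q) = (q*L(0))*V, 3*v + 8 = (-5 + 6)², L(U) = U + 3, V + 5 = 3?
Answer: 252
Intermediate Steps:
V = -2 (V = -5 + 3 = -2)
L(U) = 3 + U
v = -7/3 (v = -8/3 + (-5 + 6)²/3 = -8/3 + (⅓)*1² = -8/3 + (⅓)*1 = -8/3 + ⅓ = -7/3 ≈ -2.3333)
t(q) = -6*q (t(q) = (q*(3 + 0))*(-2) = (q*3)*(-2) = (3*q)*(-2) = -6*q)
b = -108 (b = -66 - (-6)*((-2 - 4) - 1) = -66 - (-6)*(-6 - 1) = -66 - (-6)*(-7) = -66 - 1*42 = -66 - 42 = -108)
v*b = -7/3*(-108) = 252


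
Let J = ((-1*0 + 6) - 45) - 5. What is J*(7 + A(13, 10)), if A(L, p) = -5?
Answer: -88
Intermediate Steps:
J = -44 (J = ((0 + 6) - 45) - 5 = (6 - 45) - 5 = -39 - 5 = -44)
J*(7 + A(13, 10)) = -44*(7 - 5) = -44*2 = -88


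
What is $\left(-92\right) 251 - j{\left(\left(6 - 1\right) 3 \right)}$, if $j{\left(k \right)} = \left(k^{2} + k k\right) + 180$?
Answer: $-23722$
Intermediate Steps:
$j{\left(k \right)} = 180 + 2 k^{2}$ ($j{\left(k \right)} = \left(k^{2} + k^{2}\right) + 180 = 2 k^{2} + 180 = 180 + 2 k^{2}$)
$\left(-92\right) 251 - j{\left(\left(6 - 1\right) 3 \right)} = \left(-92\right) 251 - \left(180 + 2 \left(\left(6 - 1\right) 3\right)^{2}\right) = -23092 - \left(180 + 2 \left(5 \cdot 3\right)^{2}\right) = -23092 - \left(180 + 2 \cdot 15^{2}\right) = -23092 - \left(180 + 2 \cdot 225\right) = -23092 - \left(180 + 450\right) = -23092 - 630 = -23722$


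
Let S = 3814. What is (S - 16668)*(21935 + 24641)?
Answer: -598687904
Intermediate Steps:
(S - 16668)*(21935 + 24641) = (3814 - 16668)*(21935 + 24641) = -12854*46576 = -598687904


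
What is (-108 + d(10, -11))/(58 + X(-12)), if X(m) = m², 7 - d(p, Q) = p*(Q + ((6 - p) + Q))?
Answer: 159/202 ≈ 0.78713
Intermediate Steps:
d(p, Q) = 7 - p*(6 - p + 2*Q) (d(p, Q) = 7 - p*(Q + ((6 - p) + Q)) = 7 - p*(Q + (6 + Q - p)) = 7 - p*(6 - p + 2*Q))
(-108 + d(10, -11))/(58 + X(-12)) = (-108 + (7 + 10² - 6*10 - 2*(-11)*10))/(58 + (-12)²) = (-108 + (7 + 100 - 60 + 220))/(58 + 144) = (-108 + 267)/202 = (1/202)*159 = 159/202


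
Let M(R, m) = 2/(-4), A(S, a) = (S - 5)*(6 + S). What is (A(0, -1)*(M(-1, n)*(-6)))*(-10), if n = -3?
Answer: 900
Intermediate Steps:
A(S, a) = (-5 + S)*(6 + S)
M(R, m) = -½ (M(R, m) = 2*(-¼) = -½)
(A(0, -1)*(M(-1, n)*(-6)))*(-10) = ((-30 + 0 + 0²)*(-½*(-6)))*(-10) = ((-30 + 0 + 0)*3)*(-10) = -30*3*(-10) = -90*(-10) = 900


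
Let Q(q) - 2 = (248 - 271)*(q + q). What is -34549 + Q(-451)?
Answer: -13801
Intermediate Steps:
Q(q) = 2 - 46*q (Q(q) = 2 + (248 - 271)*(q + q) = 2 - 46*q)
-34549 + Q(-451) = -34549 + (2 - 46*(-451)) = -34549 + (2 + 20746) = -34549 + 20748 = -13801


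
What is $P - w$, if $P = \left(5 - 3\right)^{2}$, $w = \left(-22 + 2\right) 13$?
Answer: $264$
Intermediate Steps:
$w = -260$ ($w = \left(-20\right) 13 = -260$)
$P = 4$ ($P = 2^{2} = 4$)
$P - w = 4 - -260 = 4 + 260 = 264$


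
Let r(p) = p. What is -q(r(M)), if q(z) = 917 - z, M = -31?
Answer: -948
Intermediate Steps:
-q(r(M)) = -(917 - 1*(-31)) = -(917 + 31) = -1*948 = -948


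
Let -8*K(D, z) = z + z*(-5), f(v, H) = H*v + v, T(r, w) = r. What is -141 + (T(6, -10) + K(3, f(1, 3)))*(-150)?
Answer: -1341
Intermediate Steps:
f(v, H) = v + H*v
K(D, z) = z/2 (K(D, z) = -(z + z*(-5))/8 = -(z - 5*z)/8 = -(-1)*z/2 = z/2)
-141 + (T(6, -10) + K(3, f(1, 3)))*(-150) = -141 + (6 + (1*(1 + 3))/2)*(-150) = -141 + (6 + (1*4)/2)*(-150) = -141 + (6 + (½)*4)*(-150) = -141 + (6 + 2)*(-150) = -141 + 8*(-150) = -141 - 1200 = -1341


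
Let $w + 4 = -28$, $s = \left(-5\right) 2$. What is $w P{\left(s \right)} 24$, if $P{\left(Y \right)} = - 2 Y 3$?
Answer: $-46080$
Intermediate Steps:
$s = -10$
$w = -32$ ($w = -4 - 28 = -32$)
$P{\left(Y \right)} = - 6 Y$
$w P{\left(s \right)} 24 = - 32 \left(\left(-6\right) \left(-10\right)\right) 24 = \left(-32\right) 60 \cdot 24 = \left(-1920\right) 24 = -46080$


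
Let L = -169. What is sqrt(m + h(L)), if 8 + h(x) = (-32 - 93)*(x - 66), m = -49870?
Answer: I*sqrt(20503) ≈ 143.19*I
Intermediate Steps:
h(x) = 8242 - 125*x (h(x) = -8 + (-32 - 93)*(x - 66) = -8 - 125*(-66 + x) = -8 + (8250 - 125*x) = 8242 - 125*x)
sqrt(m + h(L)) = sqrt(-49870 + (8242 - 125*(-169))) = sqrt(-49870 + (8242 + 21125)) = sqrt(-49870 + 29367) = sqrt(-20503) = I*sqrt(20503)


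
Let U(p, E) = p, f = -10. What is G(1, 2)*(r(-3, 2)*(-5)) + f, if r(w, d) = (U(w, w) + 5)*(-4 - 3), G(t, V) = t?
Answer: 60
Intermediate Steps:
r(w, d) = -35 - 7*w (r(w, d) = (w + 5)*(-4 - 3) = (5 + w)*(-7) = -35 - 7*w)
G(1, 2)*(r(-3, 2)*(-5)) + f = 1*((-35 - 7*(-3))*(-5)) - 10 = 1*((-35 + 21)*(-5)) - 10 = 1*(-14*(-5)) - 10 = 1*70 - 10 = 70 - 10 = 60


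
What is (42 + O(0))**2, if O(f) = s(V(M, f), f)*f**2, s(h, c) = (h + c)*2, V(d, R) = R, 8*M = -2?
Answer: 1764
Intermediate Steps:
M = -1/4 (M = (1/8)*(-2) = -1/4 ≈ -0.25000)
s(h, c) = 2*c + 2*h (s(h, c) = (c + h)*2 = 2*c + 2*h)
O(f) = 4*f**3 (O(f) = (2*f + 2*f)*f**2 = (4*f)*f**2 = 4*f**3)
(42 + O(0))**2 = (42 + 4*0**3)**2 = (42 + 4*0)**2 = (42 + 0)**2 = 42**2 = 1764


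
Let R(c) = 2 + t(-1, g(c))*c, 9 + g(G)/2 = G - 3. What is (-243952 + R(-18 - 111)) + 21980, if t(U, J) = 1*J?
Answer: -185592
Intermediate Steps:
g(G) = -24 + 2*G (g(G) = -18 + 2*(G - 3) = -18 + 2*(-3 + G) = -18 + (-6 + 2*G) = -24 + 2*G)
t(U, J) = J
R(c) = 2 + c*(-24 + 2*c) (R(c) = 2 + (-24 + 2*c)*c = 2 + c*(-24 + 2*c))
(-243952 + R(-18 - 111)) + 21980 = (-243952 + (2 + 2*(-18 - 111)*(-12 + (-18 - 111)))) + 21980 = (-243952 + (2 + 2*(-129)*(-12 - 129))) + 21980 = (-243952 + (2 + 2*(-129)*(-141))) + 21980 = (-243952 + (2 + 36378)) + 21980 = (-243952 + 36380) + 21980 = -207572 + 21980 = -185592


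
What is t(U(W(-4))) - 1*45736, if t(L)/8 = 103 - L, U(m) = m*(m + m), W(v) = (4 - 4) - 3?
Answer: -45056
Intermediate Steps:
W(v) = -3 (W(v) = 0 - 3 = -3)
U(m) = 2*m² (U(m) = m*(2*m) = 2*m²)
t(L) = 824 - 8*L (t(L) = 8*(103 - L) = 824 - 8*L)
t(U(W(-4))) - 1*45736 = (824 - 16*(-3)²) - 1*45736 = (824 - 16*9) - 45736 = (824 - 8*18) - 45736 = (824 - 144) - 45736 = 680 - 45736 = -45056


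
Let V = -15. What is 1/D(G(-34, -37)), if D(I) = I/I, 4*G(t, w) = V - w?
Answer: 1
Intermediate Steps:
G(t, w) = -15/4 - w/4 (G(t, w) = (-15 - w)/4 = -15/4 - w/4)
D(I) = 1
1/D(G(-34, -37)) = 1/1 = 1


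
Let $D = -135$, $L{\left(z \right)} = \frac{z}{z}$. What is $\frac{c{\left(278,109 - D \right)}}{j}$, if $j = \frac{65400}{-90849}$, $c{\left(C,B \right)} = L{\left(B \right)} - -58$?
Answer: $- \frac{1786697}{21800} \approx -81.959$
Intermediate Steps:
$L{\left(z \right)} = 1$
$c{\left(C,B \right)} = 59$ ($c{\left(C,B \right)} = 1 - -58 = 1 + 58 = 59$)
$j = - \frac{21800}{30283}$ ($j = 65400 \left(- \frac{1}{90849}\right) = - \frac{21800}{30283} \approx -0.71988$)
$\frac{c{\left(278,109 - D \right)}}{j} = \frac{59}{- \frac{21800}{30283}} = 59 \left(- \frac{30283}{21800}\right) = - \frac{1786697}{21800}$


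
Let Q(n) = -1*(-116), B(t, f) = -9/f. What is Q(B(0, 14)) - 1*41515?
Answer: -41399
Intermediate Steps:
Q(n) = 116
Q(B(0, 14)) - 1*41515 = 116 - 1*41515 = 116 - 41515 = -41399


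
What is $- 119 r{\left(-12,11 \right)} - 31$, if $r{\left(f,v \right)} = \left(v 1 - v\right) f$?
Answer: $-31$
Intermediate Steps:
$r{\left(f,v \right)} = 0$ ($r{\left(f,v \right)} = \left(v - v\right) f = 0 f = 0$)
$- 119 r{\left(-12,11 \right)} - 31 = \left(-119\right) 0 - 31 = 0 - 31 = -31$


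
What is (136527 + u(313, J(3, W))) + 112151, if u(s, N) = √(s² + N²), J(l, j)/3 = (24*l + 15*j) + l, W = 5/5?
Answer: 248678 + √170869 ≈ 2.4909e+5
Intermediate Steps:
W = 1 (W = 5*(⅕) = 1)
J(l, j) = 45*j + 75*l (J(l, j) = 3*((24*l + 15*j) + l) = 3*((15*j + 24*l) + l) = 3*(15*j + 25*l) = 45*j + 75*l)
u(s, N) = √(N² + s²)
(136527 + u(313, J(3, W))) + 112151 = (136527 + √((45*1 + 75*3)² + 313²)) + 112151 = (136527 + √((45 + 225)² + 97969)) + 112151 = (136527 + √(270² + 97969)) + 112151 = (136527 + √(72900 + 97969)) + 112151 = (136527 + √170869) + 112151 = 248678 + √170869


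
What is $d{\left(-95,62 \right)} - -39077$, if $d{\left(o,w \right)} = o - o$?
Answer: $39077$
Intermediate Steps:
$d{\left(o,w \right)} = 0$
$d{\left(-95,62 \right)} - -39077 = 0 - -39077 = 0 + 39077 = 39077$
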